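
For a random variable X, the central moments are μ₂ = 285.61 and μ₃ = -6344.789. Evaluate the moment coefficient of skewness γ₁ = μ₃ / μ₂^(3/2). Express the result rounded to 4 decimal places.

σ = √μ₂ = √285.61 = 16.90000
σ³ = μ₂^(3/2) = 4826.80900
γ₁ = μ₃/σ³ = -6344.789 / 4826.80900 ≈ -1.3145

-1.3145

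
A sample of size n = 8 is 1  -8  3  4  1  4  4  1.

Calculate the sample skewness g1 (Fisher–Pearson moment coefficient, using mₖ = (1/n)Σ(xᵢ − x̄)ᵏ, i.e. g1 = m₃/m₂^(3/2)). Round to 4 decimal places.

-1.7387

x̄ = (1 - 8 + 3 + 4 + 1 + 4 + 4 + 1) / 8 = 1.2500
deviations (xᵢ − x̄): -0.2500, -9.2500, 1.7500, 2.7500, -0.2500, 2.7500, 2.7500, -0.2500
Σ(xᵢ − x̄)² = 111.5000 ⇒ m₂ = 111.5000/8 = 13.93750
Σ(xᵢ − x̄)³ = -723.7500 ⇒ m₃ = -723.7500/8 = -90.46875
m₂^(3/2) = 13.93750^(1.5) = 52.03281
g1 = m₃ / m₂^(3/2) = -90.46875 / 52.03281 ≈ -1.7387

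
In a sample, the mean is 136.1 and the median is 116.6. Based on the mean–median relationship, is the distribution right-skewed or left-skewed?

right-skewed

mean − median = 136.1 − 116.6 = 19.5
mean > median ⇒ the longer tail is on the right ⇒ right-skewed (positively skewed).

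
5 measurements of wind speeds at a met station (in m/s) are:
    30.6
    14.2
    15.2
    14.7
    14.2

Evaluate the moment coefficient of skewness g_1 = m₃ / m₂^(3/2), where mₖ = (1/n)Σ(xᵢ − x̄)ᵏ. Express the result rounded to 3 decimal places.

1.488

x̄ = (30.6 + 14.2 + 15.2 + 14.7 + 14.2) / 5 = 17.7800
deviations (xᵢ − x̄): 12.8200, -3.5800, -2.5800, -3.0800, -3.5800
Σ(xᵢ − x̄)² = 206.1280 ⇒ m₂ = 206.1280/5 = 41.22560
Σ(xᵢ − x̄)³ = 1968.8407 ⇒ m₃ = 1968.8407/5 = 393.76814
m₂^(3/2) = 41.22560^(1.5) = 264.69789
g_1 = m₃ / m₂^(3/2) = 393.76814 / 264.69789 ≈ 1.488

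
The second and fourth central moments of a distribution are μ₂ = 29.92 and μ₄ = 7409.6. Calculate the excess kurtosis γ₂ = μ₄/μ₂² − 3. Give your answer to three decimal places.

5.277

μ₂² = 29.92² = 895.20640
μ₄/μ₂² = 7409.6 / 895.20640 = 8.27697
γ₂ = 8.27697 − 3 ≈ 5.277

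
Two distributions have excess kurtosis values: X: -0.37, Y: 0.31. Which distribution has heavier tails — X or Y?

Y

Higher excess kurtosis ⇒ heavier tails relative to the normal distribution.
-0.37 vs 0.31: the larger is 0.31, so Y has heavier tails. (Y is leptokurtic — heavier-than-normal tails; the other is platykurtic.)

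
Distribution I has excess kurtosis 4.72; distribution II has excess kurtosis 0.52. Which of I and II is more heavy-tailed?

I

Higher excess kurtosis ⇒ heavier tails relative to the normal distribution.
4.72 vs 0.52: the larger is 4.72, so I has heavier tails.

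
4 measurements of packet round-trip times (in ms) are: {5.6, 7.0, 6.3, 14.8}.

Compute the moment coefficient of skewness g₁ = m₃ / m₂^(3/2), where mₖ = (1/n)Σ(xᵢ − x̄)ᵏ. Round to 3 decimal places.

x̄ = (5.6 + 7.0 + 6.3 + 14.8) / 4 = 8.4250
deviations (xᵢ − x̄): -2.8250, -1.4250, -2.1250, 6.3750
Σ(xᵢ − x̄)² = 55.1675 ⇒ m₂ = 55.1675/4 = 13.79188
Σ(xᵢ − x̄)³ = 224.0494 ⇒ m₃ = 224.0494/4 = 56.01234
m₂^(3/2) = 13.79188^(1.5) = 51.21946
g₁ = m₃ / m₂^(3/2) = 56.01234 / 51.21946 ≈ 1.094

1.094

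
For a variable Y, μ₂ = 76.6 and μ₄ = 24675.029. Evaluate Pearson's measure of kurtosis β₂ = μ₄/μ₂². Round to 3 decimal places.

4.205

μ₂² = 76.6² = 5867.56000
μ₄/μ₂² = 24675.029 / 5867.56000 = 4.20533
β₂ ≈ 4.205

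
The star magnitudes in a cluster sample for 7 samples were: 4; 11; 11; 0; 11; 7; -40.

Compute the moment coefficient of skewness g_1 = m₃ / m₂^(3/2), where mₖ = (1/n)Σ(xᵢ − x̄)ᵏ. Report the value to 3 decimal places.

x̄ = (4 + 11 + 11 + 0 + 11 + 7 - 40) / 7 = 0.5714
deviations (xᵢ − x̄): 3.4286, 10.4286, 10.4286, -0.5714, 10.4286, 6.4286, -40.5714
Σ(xᵢ − x̄)² = 2025.7143 ⇒ m₂ = 2025.7143/7 = 289.38776
Σ(xᵢ − x̄)³ = -63073.9592 ⇒ m₃ = -63073.9592/7 = -9010.56560
m₂^(3/2) = 289.38776^(1.5) = 4922.89107
g_1 = m₃ / m₂^(3/2) = -9010.56560 / 4922.89107 ≈ -1.830

-1.830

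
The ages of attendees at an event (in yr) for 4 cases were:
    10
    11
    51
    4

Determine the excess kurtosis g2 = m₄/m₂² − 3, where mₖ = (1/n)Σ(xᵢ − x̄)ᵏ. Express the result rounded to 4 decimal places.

x̄ = 19.0000
Σ(xᵢ − x̄)² = 1394.0000 ⇒ m₂ = 348.50000
Σ(xᵢ − x̄)⁴ = 1109858.0000 ⇒ m₄ = 277464.50000
m₂² = 121452.25000
g2 = m₄/m₂² − 3 = 2.28456 − 3 ≈ -0.7154

-0.7154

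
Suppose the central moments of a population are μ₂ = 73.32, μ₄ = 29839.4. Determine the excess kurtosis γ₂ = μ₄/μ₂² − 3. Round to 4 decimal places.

μ₂² = 73.32² = 5375.82240
μ₄/μ₂² = 29839.4 / 5375.82240 = 5.55067
γ₂ = 5.55067 − 3 ≈ 2.5507

2.5507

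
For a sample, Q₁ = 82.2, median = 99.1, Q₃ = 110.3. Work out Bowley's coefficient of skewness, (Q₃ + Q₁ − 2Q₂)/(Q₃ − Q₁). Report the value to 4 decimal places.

numerator: Q₃ + Q₁ − 2Q₂ = 110.3 + 82.2 − 2×99.1 = -5.7000
denominator: Q₃ − Q₁ = 110.3 − 82.2 = 28.1000
Bowley skewness = -5.7000 / 28.1000 ≈ -0.2028

-0.2028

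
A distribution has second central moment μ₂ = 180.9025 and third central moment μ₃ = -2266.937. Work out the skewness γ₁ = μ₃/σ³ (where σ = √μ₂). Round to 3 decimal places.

σ = √μ₂ = √180.9025 = 13.45000
σ³ = μ₂^(3/2) = 2433.13863
γ₁ = μ₃/σ³ = -2266.937 / 2433.13863 ≈ -0.932

-0.932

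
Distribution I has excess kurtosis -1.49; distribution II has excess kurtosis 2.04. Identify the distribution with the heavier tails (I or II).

II

Higher excess kurtosis ⇒ heavier tails relative to the normal distribution.
-1.49 vs 2.04: the larger is 2.04, so II has heavier tails. (II is leptokurtic — heavier-than-normal tails; the other is platykurtic.)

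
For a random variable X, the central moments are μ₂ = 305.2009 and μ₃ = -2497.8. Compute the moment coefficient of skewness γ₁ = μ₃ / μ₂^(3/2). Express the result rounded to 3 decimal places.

-0.468

σ = √μ₂ = √305.2009 = 17.47000
σ³ = μ₂^(3/2) = 5331.85972
γ₁ = μ₃/σ³ = -2497.8 / 5331.85972 ≈ -0.468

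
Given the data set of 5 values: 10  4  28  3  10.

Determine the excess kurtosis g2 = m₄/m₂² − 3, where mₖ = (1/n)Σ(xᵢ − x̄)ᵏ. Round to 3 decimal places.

x̄ = 11.0000
Σ(xᵢ − x̄)² = 404.0000 ⇒ m₂ = 80.80000
Σ(xᵢ − x̄)⁴ = 90020.0000 ⇒ m₄ = 18004.00000
m₂² = 6528.64000
g2 = m₄/m₂² − 3 = 2.75770 − 3 ≈ -0.242

-0.242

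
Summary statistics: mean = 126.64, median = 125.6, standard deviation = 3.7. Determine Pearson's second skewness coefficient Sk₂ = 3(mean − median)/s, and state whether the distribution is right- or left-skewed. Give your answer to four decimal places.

0.8432, right-skewed

Sk₂ = 3(126.64 − 125.6) / 3.7 = 3 × 1.0400 / 3.7
    = 3.1200 / 3.7 ≈ 0.8432
Sk₂ > 0 ⇒ mean > median ⇒ right-skewed (positive skew).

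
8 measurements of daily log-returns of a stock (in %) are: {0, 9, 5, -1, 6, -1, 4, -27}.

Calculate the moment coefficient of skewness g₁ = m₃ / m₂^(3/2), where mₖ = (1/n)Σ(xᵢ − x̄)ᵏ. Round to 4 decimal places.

x̄ = (0 + 9 + 5 - 1 + 6 - 1 + 4 - 27) / 8 = -0.6250
deviations (xᵢ − x̄): 0.6250, 9.6250, 5.6250, -0.3750, 6.6250, -0.3750, 4.6250, -26.3750
Σ(xᵢ − x̄)² = 885.8750 ⇒ m₂ = 885.8750/8 = 110.73438
Σ(xᵢ − x̄)³ = -16888.0313 ⇒ m₃ = -16888.0313/8 = -2111.00391
m₂^(3/2) = 110.73438^(1.5) = 1165.26228
g₁ = m₃ / m₂^(3/2) = -2111.00391 / 1165.26228 ≈ -1.8116

-1.8116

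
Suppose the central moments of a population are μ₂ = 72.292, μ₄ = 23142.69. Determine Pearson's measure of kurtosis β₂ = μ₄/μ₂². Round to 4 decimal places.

μ₂² = 72.292² = 5226.13326
μ₄/μ₂² = 23142.69 / 5226.13326 = 4.42826
β₂ ≈ 4.4283

4.4283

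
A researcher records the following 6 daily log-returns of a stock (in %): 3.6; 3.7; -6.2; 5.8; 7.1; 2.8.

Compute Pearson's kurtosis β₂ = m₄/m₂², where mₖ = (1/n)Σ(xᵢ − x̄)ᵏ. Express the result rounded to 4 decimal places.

x̄ = 2.8000
Σ(xᵢ − x̄)² = 109.9400 ⇒ m₂ = 18.32333
Σ(xᵢ − x̄)⁴ = 6984.9458 ⇒ m₄ = 1164.15763
m₂² = 335.74454
β₂ = m₄/m₂² = 1164.15763 / 335.74454 ≈ 3.4674

3.4674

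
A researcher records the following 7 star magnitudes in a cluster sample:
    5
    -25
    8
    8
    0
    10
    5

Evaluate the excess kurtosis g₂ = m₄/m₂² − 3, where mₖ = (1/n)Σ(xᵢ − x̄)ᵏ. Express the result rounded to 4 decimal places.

x̄ = 1.5714
Σ(xᵢ − x̄)² = 885.7143 ⇒ m₂ = 126.53061
Σ(xᵢ − x̄)⁴ = 507238.6589 ⇒ m₄ = 72462.66556
m₂² = 16009.99584
g₂ = m₄/m₂² − 3 = 4.52609 − 3 ≈ 1.5261

1.5261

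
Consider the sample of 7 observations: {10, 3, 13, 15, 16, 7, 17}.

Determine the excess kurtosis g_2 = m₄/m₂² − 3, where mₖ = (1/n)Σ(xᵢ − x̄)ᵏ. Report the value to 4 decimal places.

-1.0143

x̄ = 11.5714
Σ(xᵢ − x̄)² = 159.7143 ⇒ m₂ = 22.81633
Σ(xᵢ − x̄)⁴ = 7236.0058 ⇒ m₄ = 1033.71512
m₂² = 520.58476
g_2 = m₄/m₂² − 3 = 1.98568 − 3 ≈ -1.0143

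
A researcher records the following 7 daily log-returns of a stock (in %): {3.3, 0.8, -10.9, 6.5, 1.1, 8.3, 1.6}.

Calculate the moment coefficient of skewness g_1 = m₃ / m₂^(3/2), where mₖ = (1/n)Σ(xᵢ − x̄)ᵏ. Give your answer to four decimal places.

x̄ = (3.3 + 0.8 - 10.9 + 6.5 + 1.1 + 8.3 + 1.6) / 7 = 1.5286
deviations (xᵢ − x̄): 1.7714, -0.7286, -12.4286, 4.9714, -0.4286, 6.7714, 0.0714
Σ(xᵢ − x̄)² = 228.8943 ⇒ m₂ = 228.8943/7 = 32.69918
Σ(xᵢ − x̄)³ = -1481.3857 ⇒ m₃ = -1481.3857/7 = -211.62652
m₂^(3/2) = 32.69918^(1.5) = 186.98440
g_1 = m₃ / m₂^(3/2) = -211.62652 / 186.98440 ≈ -1.1318

-1.1318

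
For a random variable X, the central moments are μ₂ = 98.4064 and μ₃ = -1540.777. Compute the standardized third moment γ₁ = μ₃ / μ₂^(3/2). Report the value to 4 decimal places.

-1.5784

σ = √μ₂ = √98.4064 = 9.92000
σ³ = μ₂^(3/2) = 976.19149
γ₁ = μ₃/σ³ = -1540.777 / 976.19149 ≈ -1.5784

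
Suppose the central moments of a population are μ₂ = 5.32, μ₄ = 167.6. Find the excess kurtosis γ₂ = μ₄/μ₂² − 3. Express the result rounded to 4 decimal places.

μ₂² = 5.32² = 28.30240
μ₄/μ₂² = 167.6 / 28.30240 = 5.92176
γ₂ = 5.92176 − 3 ≈ 2.9218

2.9218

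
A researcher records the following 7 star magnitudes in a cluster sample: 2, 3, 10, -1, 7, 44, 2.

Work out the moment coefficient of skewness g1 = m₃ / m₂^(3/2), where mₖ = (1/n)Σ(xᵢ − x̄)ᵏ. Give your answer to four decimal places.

1.8208

x̄ = (2 + 3 + 10 - 1 + 7 + 44 + 2) / 7 = 9.5714
deviations (xᵢ − x̄): -7.5714, -6.5714, 0.4286, -10.5714, -2.5714, 34.4286, -7.5714
Σ(xᵢ − x̄)² = 1461.7143 ⇒ m₂ = 1461.7143/7 = 208.81633
Σ(xᵢ − x̄)³ = 38458.8980 ⇒ m₃ = 38458.8980/7 = 5494.12828
m₂^(3/2) = 208.81633^(1.5) = 3017.49582
g1 = m₃ / m₂^(3/2) = 5494.12828 / 3017.49582 ≈ 1.8208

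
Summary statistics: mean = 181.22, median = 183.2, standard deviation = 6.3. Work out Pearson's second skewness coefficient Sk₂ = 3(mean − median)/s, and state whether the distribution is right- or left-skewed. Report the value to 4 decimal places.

-0.9429, left-skewed

Sk₂ = 3(181.22 − 183.2) / 6.3 = 3 × -1.9800 / 6.3
    = -5.9400 / 6.3 ≈ -0.9429
Sk₂ < 0 ⇒ mean < median ⇒ left-skewed (negative skew).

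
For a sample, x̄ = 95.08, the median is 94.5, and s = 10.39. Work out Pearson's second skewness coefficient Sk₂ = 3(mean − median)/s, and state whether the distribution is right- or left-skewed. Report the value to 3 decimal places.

Sk₂ = 3(95.08 − 94.5) / 10.39 = 3 × 0.5800 / 10.39
    = 1.7400 / 10.39 ≈ 0.167
Sk₂ > 0 ⇒ mean > median ⇒ right-skewed (positive skew).

0.167, right-skewed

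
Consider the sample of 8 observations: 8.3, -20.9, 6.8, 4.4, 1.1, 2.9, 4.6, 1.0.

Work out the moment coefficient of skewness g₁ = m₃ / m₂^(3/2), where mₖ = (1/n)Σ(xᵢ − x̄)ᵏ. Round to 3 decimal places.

-1.925

x̄ = (8.3 - 20.9 + 6.8 + 4.4 + 1.1 + 2.9 + 4.6 + 1.0) / 8 = 1.0250
deviations (xᵢ − x̄): 7.2750, -21.9250, 5.7750, 3.3750, 0.0750, 1.8750, 3.5750, -0.0250
Σ(xᵢ − x̄)² = 594.6750 ⇒ m₂ = 594.6750/8 = 74.33437
Σ(xᵢ − x̄)³ = -9871.1107 ⇒ m₃ = -9871.1107/8 = -1233.88884
m₂^(3/2) = 74.33437^(1.5) = 640.89154
g₁ = m₃ / m₂^(3/2) = -1233.88884 / 640.89154 ≈ -1.925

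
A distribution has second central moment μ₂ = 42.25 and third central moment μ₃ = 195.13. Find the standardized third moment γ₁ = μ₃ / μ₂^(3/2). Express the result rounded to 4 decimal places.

0.7105

σ = √μ₂ = √42.25 = 6.50000
σ³ = μ₂^(3/2) = 274.62500
γ₁ = μ₃/σ³ = 195.13 / 274.62500 ≈ 0.7105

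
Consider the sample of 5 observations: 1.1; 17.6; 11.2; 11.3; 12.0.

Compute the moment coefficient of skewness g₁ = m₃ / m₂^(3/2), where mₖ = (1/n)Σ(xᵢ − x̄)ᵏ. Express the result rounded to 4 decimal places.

-0.6975

x̄ = (1.1 + 17.6 + 11.2 + 11.3 + 12.0) / 5 = 10.6400
deviations (xᵢ − x̄): -9.5400, 6.9600, 0.5600, 0.6600, 1.3600
Σ(xᵢ − x̄)² = 142.0520 ⇒ m₂ = 142.0520/5 = 28.41040
Σ(xᵢ − x̄)³ = -528.1186 ⇒ m₃ = -528.1186/5 = -105.62371
m₂^(3/2) = 28.41040^(1.5) = 151.43143
g₁ = m₃ / m₂^(3/2) = -105.62371 / 151.43143 ≈ -0.6975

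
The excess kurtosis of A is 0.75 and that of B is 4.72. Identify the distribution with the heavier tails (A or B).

B

Higher excess kurtosis ⇒ heavier tails relative to the normal distribution.
0.75 vs 4.72: the larger is 4.72, so B has heavier tails.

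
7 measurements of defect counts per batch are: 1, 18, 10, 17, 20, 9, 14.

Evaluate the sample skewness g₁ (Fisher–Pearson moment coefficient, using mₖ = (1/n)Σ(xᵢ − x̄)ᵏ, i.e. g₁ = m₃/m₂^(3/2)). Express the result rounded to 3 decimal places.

x̄ = (1 + 18 + 10 + 17 + 20 + 9 + 14) / 7 = 12.7143
deviations (xᵢ − x̄): -11.7143, 5.2857, -2.7143, 4.2857, 7.2857, -3.7143, 1.2857
Σ(xᵢ − x̄)² = 259.4286 ⇒ m₂ = 259.4286/7 = 37.06122
Σ(xᵢ − x̄)³ = -1063.4694 ⇒ m₃ = -1063.4694/7 = -151.92420
m₂^(3/2) = 37.06122^(1.5) = 225.62107
g₁ = m₃ / m₂^(3/2) = -151.92420 / 225.62107 ≈ -0.673

-0.673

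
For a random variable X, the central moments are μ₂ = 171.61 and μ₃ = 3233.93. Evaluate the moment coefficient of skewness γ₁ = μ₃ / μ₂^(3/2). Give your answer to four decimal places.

σ = √μ₂ = √171.61 = 13.10000
σ³ = μ₂^(3/2) = 2248.09100
γ₁ = μ₃/σ³ = 3233.93 / 2248.09100 ≈ 1.4385

1.4385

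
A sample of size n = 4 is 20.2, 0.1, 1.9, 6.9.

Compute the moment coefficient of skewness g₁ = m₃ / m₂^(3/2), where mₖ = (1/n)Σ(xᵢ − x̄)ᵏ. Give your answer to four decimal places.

0.8392

x̄ = (20.2 + 0.1 + 1.9 + 6.9) / 4 = 7.2750
deviations (xᵢ − x̄): 12.9250, -7.1750, -5.3750, -0.3750
Σ(xᵢ − x̄)² = 247.5675 ⇒ m₂ = 247.5675/4 = 61.89188
Σ(xᵢ − x̄)³ = 1634.4806 ⇒ m₃ = 1634.4806/4 = 408.62016
m₂^(3/2) = 61.89188^(1.5) = 486.91198
g₁ = m₃ / m₂^(3/2) = 408.62016 / 486.91198 ≈ 0.8392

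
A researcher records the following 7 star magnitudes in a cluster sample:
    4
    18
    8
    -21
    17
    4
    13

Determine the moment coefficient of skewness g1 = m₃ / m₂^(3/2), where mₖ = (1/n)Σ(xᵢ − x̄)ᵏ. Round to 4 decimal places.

x̄ = (4 + 18 + 8 - 21 + 17 + 4 + 13) / 7 = 6.1429
deviations (xᵢ − x̄): -2.1429, 11.8571, 1.8571, -27.1429, 10.8571, -2.1429, 6.8571
Σ(xᵢ − x̄)² = 1054.8571 ⇒ m₂ = 1054.8571/7 = 150.69388
Σ(xᵢ − x̄)³ = -16741.1020 ⇒ m₃ = -16741.1020/7 = -2391.58601
m₂^(3/2) = 150.69388^(1.5) = 1849.87938
g1 = m₃ / m₂^(3/2) = -2391.58601 / 1849.87938 ≈ -1.2928

-1.2928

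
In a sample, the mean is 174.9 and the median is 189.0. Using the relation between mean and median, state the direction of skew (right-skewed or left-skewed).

mean − median = 174.9 − 189.0 = -14.1
mean < median ⇒ the longer tail is on the left ⇒ left-skewed (negatively skewed).

left-skewed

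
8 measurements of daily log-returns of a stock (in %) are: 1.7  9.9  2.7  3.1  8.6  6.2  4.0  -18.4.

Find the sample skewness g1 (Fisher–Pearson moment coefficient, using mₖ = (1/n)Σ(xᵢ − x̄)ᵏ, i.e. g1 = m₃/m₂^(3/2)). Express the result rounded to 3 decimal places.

x̄ = (1.7 + 9.9 + 2.7 + 3.1 + 8.6 + 6.2 + 4.0 - 18.4) / 8 = 2.2250
deviations (xᵢ − x̄): -0.5250, 7.6750, 0.4750, 0.8750, 6.3750, 3.9750, 1.7750, -20.6250
Σ(xᵢ − x̄)² = 545.1550 ⇒ m₂ = 545.1550/8 = 68.14438
Σ(xᵢ − x̄)³ = -7993.4648 ⇒ m₃ = -7993.4648/8 = -999.18309
m₂^(3/2) = 68.14438^(1.5) = 562.52913
g1 = m₃ / m₂^(3/2) = -999.18309 / 562.52913 ≈ -1.776

-1.776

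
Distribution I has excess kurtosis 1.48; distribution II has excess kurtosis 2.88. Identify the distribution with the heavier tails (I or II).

II

Higher excess kurtosis ⇒ heavier tails relative to the normal distribution.
1.48 vs 2.88: the larger is 2.88, so II has heavier tails.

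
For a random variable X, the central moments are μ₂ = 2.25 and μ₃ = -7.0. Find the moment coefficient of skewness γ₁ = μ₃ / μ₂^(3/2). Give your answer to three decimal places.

σ = √μ₂ = √2.25 = 1.50000
σ³ = μ₂^(3/2) = 3.37500
γ₁ = μ₃/σ³ = -7.0 / 3.37500 ≈ -2.074

-2.074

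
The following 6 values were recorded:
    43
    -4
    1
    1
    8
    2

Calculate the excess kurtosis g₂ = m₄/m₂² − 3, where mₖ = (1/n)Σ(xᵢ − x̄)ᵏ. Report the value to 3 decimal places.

0.857

x̄ = 8.5000
Σ(xᵢ − x̄)² = 1501.5000 ⇒ m₂ = 250.25000
Σ(xᵢ − x̄)⁴ = 1449222.3750 ⇒ m₄ = 241537.06250
m₂² = 62625.06250
g₂ = m₄/m₂² − 3 = 3.85688 − 3 ≈ 0.857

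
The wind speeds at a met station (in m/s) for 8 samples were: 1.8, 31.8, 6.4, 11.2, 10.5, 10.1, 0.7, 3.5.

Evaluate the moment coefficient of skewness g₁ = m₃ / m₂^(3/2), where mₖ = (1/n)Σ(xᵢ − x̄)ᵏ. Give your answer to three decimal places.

1.536

x̄ = (1.8 + 31.8 + 6.4 + 11.2 + 10.5 + 10.1 + 0.7 + 3.5) / 8 = 9.5000
deviations (xᵢ − x̄): -7.7000, 22.3000, -3.1000, 1.7000, 1.0000, 0.6000, -8.8000, -6.0000
Σ(xᵢ − x̄)² = 683.8800 ⇒ m₂ = 683.8800/8 = 85.48500
Σ(xᵢ − x̄)³ = 9711.9000 ⇒ m₃ = 9711.9000/8 = 1213.98750
m₂^(3/2) = 85.48500^(1.5) = 790.37806
g₁ = m₃ / m₂^(3/2) = 1213.98750 / 790.37806 ≈ 1.536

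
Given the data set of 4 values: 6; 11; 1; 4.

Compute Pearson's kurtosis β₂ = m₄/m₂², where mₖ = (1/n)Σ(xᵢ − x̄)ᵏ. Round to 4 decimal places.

1.8943

x̄ = 5.5000
Σ(xᵢ − x̄)² = 53.0000 ⇒ m₂ = 13.25000
Σ(xᵢ − x̄)⁴ = 1330.2500 ⇒ m₄ = 332.56250
m₂² = 175.56250
β₂ = m₄/m₂² = 332.56250 / 175.56250 ≈ 1.8943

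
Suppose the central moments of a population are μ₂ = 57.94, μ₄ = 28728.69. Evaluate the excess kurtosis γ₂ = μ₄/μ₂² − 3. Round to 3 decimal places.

5.558

μ₂² = 57.94² = 3357.04360
μ₄/μ₂² = 28728.69 / 3357.04360 = 8.55774
γ₂ = 8.55774 − 3 ≈ 5.558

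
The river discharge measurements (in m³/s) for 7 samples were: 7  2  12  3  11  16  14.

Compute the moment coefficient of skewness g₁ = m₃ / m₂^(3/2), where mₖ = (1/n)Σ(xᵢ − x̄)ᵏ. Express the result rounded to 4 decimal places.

x̄ = (7 + 2 + 12 + 3 + 11 + 16 + 14) / 7 = 9.2857
deviations (xᵢ − x̄): -2.2857, -7.2857, 2.7143, -6.2857, 1.7143, 6.7143, 4.7143
Σ(xᵢ − x̄)² = 175.4286 ⇒ m₂ = 175.4286/7 = 25.06122
Σ(xᵢ − x̄)³ = -214.5306 ⇒ m₃ = -214.5306/7 = -30.64723
m₂^(3/2) = 25.06122^(1.5) = 125.45946
g₁ = m₃ / m₂^(3/2) = -30.64723 / 125.45946 ≈ -0.2443

-0.2443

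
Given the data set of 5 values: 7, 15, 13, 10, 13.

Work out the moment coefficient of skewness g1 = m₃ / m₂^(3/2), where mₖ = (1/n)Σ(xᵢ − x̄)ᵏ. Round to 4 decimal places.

x̄ = (7 + 15 + 13 + 10 + 13) / 5 = 11.6000
deviations (xᵢ − x̄): -4.6000, 3.4000, 1.4000, -1.6000, 1.4000
Σ(xᵢ − x̄)² = 39.2000 ⇒ m₂ = 39.2000/5 = 7.84000
Σ(xᵢ − x̄)³ = -56.6400 ⇒ m₃ = -56.6400/5 = -11.32800
m₂^(3/2) = 7.84000^(1.5) = 21.95200
g1 = m₃ / m₂^(3/2) = -11.32800 / 21.95200 ≈ -0.5160

-0.5160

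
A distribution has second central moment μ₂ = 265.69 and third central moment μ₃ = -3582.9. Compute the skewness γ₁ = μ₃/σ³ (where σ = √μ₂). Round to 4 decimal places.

σ = √μ₂ = √265.69 = 16.30000
σ³ = μ₂^(3/2) = 4330.74700
γ₁ = μ₃/σ³ = -3582.9 / 4330.74700 ≈ -0.8273

-0.8273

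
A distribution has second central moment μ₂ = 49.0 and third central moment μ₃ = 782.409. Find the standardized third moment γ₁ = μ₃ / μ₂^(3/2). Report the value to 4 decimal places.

σ = √μ₂ = √49.0 = 7.00000
σ³ = μ₂^(3/2) = 343.00000
γ₁ = μ₃/σ³ = 782.409 / 343.00000 ≈ 2.2811

2.2811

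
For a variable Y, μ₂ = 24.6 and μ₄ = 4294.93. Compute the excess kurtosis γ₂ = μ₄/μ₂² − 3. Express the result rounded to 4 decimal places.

μ₂² = 24.6² = 605.16000
μ₄/μ₂² = 4294.93 / 605.16000 = 7.09718
γ₂ = 7.09718 − 3 ≈ 4.0972

4.0972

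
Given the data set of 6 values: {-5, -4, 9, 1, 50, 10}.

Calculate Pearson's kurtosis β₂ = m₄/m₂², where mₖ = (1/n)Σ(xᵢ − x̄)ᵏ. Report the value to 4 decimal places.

x̄ = 10.1667
Σ(xᵢ − x̄)² = 2102.8333 ⇒ m₂ = 350.47222
Σ(xᵢ − x̄)⁴ = 2617852.8194 ⇒ m₄ = 436308.80324
m₂² = 122830.77855
β₂ = m₄/m₂² = 436308.80324 / 122830.77855 ≈ 3.5521

3.5521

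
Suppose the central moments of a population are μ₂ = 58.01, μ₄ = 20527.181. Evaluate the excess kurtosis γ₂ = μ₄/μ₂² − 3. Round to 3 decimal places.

3.100

μ₂² = 58.01² = 3365.16010
μ₄/μ₂² = 20527.181 / 3365.16010 = 6.09991
γ₂ = 6.09991 − 3 ≈ 3.100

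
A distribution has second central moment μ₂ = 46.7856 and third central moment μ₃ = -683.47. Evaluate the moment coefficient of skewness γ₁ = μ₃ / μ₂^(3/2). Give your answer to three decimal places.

σ = √μ₂ = √46.7856 = 6.84000
σ³ = μ₂^(3/2) = 320.01350
γ₁ = μ₃/σ³ = -683.47 / 320.01350 ≈ -2.136

-2.136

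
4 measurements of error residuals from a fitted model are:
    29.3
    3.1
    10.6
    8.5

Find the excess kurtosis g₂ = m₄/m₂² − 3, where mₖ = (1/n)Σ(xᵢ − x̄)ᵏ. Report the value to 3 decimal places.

x̄ = 12.8750
Σ(xᵢ − x̄)² = 389.6475 ⇒ m₂ = 97.41188
Σ(xᵢ − x̄)⁴ = 82304.6582 ⇒ m₄ = 20576.16455
m₂² = 9489.07339
g₂ = m₄/m₂² − 3 = 2.16841 − 3 ≈ -0.832

-0.832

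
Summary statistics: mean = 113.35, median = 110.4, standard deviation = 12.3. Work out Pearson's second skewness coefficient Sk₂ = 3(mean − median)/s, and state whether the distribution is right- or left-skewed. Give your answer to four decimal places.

Sk₂ = 3(113.35 − 110.4) / 12.3 = 3 × 2.9500 / 12.3
    = 8.8500 / 12.3 ≈ 0.7195
Sk₂ > 0 ⇒ mean > median ⇒ right-skewed (positive skew).

0.7195, right-skewed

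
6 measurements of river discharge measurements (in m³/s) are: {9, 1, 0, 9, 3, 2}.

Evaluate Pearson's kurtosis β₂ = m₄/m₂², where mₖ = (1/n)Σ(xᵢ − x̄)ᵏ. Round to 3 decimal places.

x̄ = 4.0000
Σ(xᵢ − x̄)² = 80.0000 ⇒ m₂ = 13.33333
Σ(xᵢ − x̄)⁴ = 1604.0000 ⇒ m₄ = 267.33333
m₂² = 177.77778
β₂ = m₄/m₂² = 267.33333 / 177.77778 ≈ 1.504

1.504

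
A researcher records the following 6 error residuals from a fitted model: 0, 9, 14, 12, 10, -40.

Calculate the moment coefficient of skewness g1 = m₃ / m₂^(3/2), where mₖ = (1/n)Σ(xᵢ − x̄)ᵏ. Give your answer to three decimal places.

x̄ = (0 + 9 + 14 + 12 + 10 - 40) / 6 = 0.8333
deviations (xᵢ − x̄): -0.8333, 8.1667, 13.1667, 11.1667, 9.1667, -40.8333
Σ(xᵢ − x̄)² = 2116.8333 ⇒ m₂ = 2116.8333/6 = 352.80556
Σ(xᵢ − x̄)³ = -63094.5556 ⇒ m₃ = -63094.5556/6 = -10515.75926
m₂^(3/2) = 352.80556^(1.5) = 6626.78870
g1 = m₃ / m₂^(3/2) = -10515.75926 / 6626.78870 ≈ -1.587

-1.587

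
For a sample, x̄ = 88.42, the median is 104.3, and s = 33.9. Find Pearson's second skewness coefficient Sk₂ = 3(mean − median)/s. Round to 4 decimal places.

-1.4053

Sk₂ = 3(88.42 − 104.3) / 33.9 = 3 × -15.8800 / 33.9
    = -47.6400 / 33.9 ≈ -1.4053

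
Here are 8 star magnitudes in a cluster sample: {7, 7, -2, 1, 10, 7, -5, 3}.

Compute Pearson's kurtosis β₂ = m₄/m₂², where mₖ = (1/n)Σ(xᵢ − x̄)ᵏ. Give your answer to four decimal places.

1.9035

x̄ = 3.5000
Σ(xᵢ − x̄)² = 188.0000 ⇒ m₂ = 23.50000
Σ(xᵢ − x̄)⁴ = 8409.5000 ⇒ m₄ = 1051.18750
m₂² = 552.25000
β₂ = m₄/m₂² = 1051.18750 / 552.25000 ≈ 1.9035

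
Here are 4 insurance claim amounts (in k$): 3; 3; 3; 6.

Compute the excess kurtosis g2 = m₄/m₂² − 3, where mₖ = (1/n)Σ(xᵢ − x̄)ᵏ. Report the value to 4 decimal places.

-0.6667

x̄ = 3.7500
Σ(xᵢ − x̄)² = 6.7500 ⇒ m₂ = 1.68750
Σ(xᵢ − x̄)⁴ = 26.5781 ⇒ m₄ = 6.64453
m₂² = 2.84766
g2 = m₄/m₂² − 3 = 2.33333 − 3 ≈ -0.6667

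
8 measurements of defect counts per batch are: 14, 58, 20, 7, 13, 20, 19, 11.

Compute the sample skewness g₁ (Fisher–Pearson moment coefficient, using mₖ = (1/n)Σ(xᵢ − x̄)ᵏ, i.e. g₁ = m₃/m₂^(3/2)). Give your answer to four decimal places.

x̄ = (14 + 58 + 20 + 7 + 13 + 20 + 19 + 11) / 8 = 20.2500
deviations (xᵢ − x̄): -6.2500, 37.7500, -0.2500, -13.2500, -7.2500, -0.2500, -1.2500, -9.2500
Σ(xᵢ − x̄)² = 1779.5000 ⇒ m₂ = 1779.5000/8 = 222.43750
Σ(xᵢ − x̄)³ = 50051.2500 ⇒ m₃ = 50051.2500/8 = 6256.40625
m₂^(3/2) = 222.43750^(1.5) = 3317.50822
g₁ = m₃ / m₂^(3/2) = 6256.40625 / 3317.50822 ≈ 1.8859

1.8859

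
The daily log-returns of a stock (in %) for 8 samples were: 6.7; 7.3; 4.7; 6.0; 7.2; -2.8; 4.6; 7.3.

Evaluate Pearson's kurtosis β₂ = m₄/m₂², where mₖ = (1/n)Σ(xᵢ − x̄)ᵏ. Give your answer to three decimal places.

4.984

x̄ = 5.1250
Σ(xᵢ − x̄)² = 80.2750 ⇒ m₂ = 10.03438
Σ(xᵢ − x̄)⁴ = 4014.6908 ⇒ m₄ = 501.83636
m₂² = 100.68868
β₂ = m₄/m₂² = 501.83636 / 100.68868 ≈ 4.984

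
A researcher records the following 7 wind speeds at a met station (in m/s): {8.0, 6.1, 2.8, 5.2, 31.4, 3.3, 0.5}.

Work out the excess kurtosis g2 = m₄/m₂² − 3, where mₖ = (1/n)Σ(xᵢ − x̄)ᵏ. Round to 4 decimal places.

x̄ = 8.1857
Σ(xᵢ − x̄)² = 664.1486 ⇒ m₂ = 94.87837
Σ(xᵢ − x̄)⁴ = 295415.3219 ⇒ m₄ = 42202.18885
m₂² = 9001.90459
g2 = m₄/m₂² − 3 = 4.68814 − 3 ≈ 1.6881

1.6881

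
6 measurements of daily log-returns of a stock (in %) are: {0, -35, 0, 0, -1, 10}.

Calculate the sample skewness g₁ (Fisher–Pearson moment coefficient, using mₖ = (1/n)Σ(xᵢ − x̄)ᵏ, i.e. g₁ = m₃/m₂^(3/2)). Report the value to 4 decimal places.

-1.4845

x̄ = (0 - 35 + 0 + 0 - 1 + 10) / 6 = -4.3333
deviations (xᵢ − x̄): 4.3333, -30.6667, 4.3333, 4.3333, 3.3333, 14.3333
Σ(xᵢ − x̄)² = 1213.3333 ⇒ m₂ = 1213.3333/6 = 202.22222
Σ(xᵢ − x̄)³ = -25614.4444 ⇒ m₃ = -25614.4444/6 = -4269.07407
m₂^(3/2) = 202.22222^(1.5) = 2875.69828
g₁ = m₃ / m₂^(3/2) = -4269.07407 / 2875.69828 ≈ -1.4845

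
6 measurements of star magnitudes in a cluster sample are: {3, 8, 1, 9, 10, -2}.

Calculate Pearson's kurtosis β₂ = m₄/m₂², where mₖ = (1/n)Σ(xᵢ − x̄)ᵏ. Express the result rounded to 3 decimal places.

1.497

x̄ = 4.8333
Σ(xᵢ − x̄)² = 118.8333 ⇒ m₂ = 19.80556
Σ(xᵢ − x̄)⁴ = 3522.1528 ⇒ m₄ = 587.02546
m₂² = 392.26003
β₂ = m₄/m₂² = 587.02546 / 392.26003 ≈ 1.497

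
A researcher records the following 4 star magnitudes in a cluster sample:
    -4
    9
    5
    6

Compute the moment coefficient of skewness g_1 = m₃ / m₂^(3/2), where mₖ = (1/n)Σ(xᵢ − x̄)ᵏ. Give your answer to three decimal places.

-0.830

x̄ = (-4 + 9 + 5 + 6) / 4 = 4.0000
deviations (xᵢ − x̄): -8.0000, 5.0000, 1.0000, 2.0000
Σ(xᵢ − x̄)² = 94.0000 ⇒ m₂ = 94.0000/4 = 23.50000
Σ(xᵢ − x̄)³ = -378.0000 ⇒ m₃ = -378.0000/4 = -94.50000
m₂^(3/2) = 23.50000^(1.5) = 113.92048
g_1 = m₃ / m₂^(3/2) = -94.50000 / 113.92048 ≈ -0.830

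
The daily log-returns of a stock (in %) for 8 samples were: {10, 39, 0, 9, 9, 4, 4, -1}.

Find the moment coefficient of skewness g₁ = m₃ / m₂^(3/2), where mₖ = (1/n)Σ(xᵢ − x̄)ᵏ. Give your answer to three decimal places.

1.796

x̄ = (10 + 39 + 0 + 9 + 9 + 4 + 4 - 1) / 8 = 9.2500
deviations (xᵢ − x̄): 0.7500, 29.7500, -9.2500, -0.2500, -0.2500, -5.2500, -5.2500, -10.2500
Σ(xᵢ − x̄)² = 1131.5000 ⇒ m₂ = 1131.5000/8 = 141.43750
Σ(xᵢ − x̄)³ = 24173.2500 ⇒ m₃ = 24173.2500/8 = 3021.65625
m₂^(3/2) = 141.43750^(1.5) = 1682.08081
g₁ = m₃ / m₂^(3/2) = 3021.65625 / 1682.08081 ≈ 1.796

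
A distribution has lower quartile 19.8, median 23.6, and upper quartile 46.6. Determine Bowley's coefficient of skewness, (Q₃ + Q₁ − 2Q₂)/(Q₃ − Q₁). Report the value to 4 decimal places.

numerator: Q₃ + Q₁ − 2Q₂ = 46.6 + 19.8 − 2×23.6 = 19.2000
denominator: Q₃ − Q₁ = 46.6 − 19.8 = 26.8000
Bowley skewness = 19.2000 / 26.8000 ≈ 0.7164

0.7164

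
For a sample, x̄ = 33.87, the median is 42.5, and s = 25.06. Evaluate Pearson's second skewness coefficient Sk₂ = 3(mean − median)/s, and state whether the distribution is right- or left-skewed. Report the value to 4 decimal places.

Sk₂ = 3(33.87 − 42.5) / 25.06 = 3 × -8.6300 / 25.06
    = -25.8900 / 25.06 ≈ -1.0331
Sk₂ < 0 ⇒ mean < median ⇒ left-skewed (negative skew).

-1.0331, left-skewed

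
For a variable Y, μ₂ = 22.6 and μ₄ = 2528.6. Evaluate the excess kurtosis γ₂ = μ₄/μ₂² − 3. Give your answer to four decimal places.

1.9507

μ₂² = 22.6² = 510.76000
μ₄/μ₂² = 2528.6 / 510.76000 = 4.95066
γ₂ = 4.95066 − 3 ≈ 1.9507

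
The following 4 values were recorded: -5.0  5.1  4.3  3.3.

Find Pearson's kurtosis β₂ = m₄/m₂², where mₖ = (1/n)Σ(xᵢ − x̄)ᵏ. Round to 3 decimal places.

2.267

x̄ = 1.9250
Σ(xᵢ − x̄)² = 65.5675 ⇒ m₂ = 16.39188
Σ(xᵢ − x̄)⁴ = 2436.7521 ⇒ m₄ = 609.18802
m₂² = 268.69357
β₂ = m₄/m₂² = 609.18802 / 268.69357 ≈ 2.267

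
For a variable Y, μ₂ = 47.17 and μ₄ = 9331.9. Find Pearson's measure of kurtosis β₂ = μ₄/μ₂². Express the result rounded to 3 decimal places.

4.194

μ₂² = 47.17² = 2225.00890
μ₄/μ₂² = 9331.9 / 2225.00890 = 4.19410
β₂ ≈ 4.194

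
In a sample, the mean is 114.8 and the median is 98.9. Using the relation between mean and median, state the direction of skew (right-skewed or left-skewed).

right-skewed

mean − median = 114.8 − 98.9 = 15.9
mean > median ⇒ the longer tail is on the right ⇒ right-skewed (positively skewed).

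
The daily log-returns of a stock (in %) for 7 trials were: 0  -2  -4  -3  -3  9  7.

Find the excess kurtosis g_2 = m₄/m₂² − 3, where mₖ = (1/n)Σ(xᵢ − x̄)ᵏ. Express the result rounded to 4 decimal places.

x̄ = 0.5714
Σ(xᵢ − x̄)² = 165.7143 ⇒ m₂ = 23.67347
Σ(xᵢ − x̄)⁴ = 7560.6181 ⇒ m₄ = 1080.08830
m₂² = 560.43315
g_2 = m₄/m₂² − 3 = 1.92724 − 3 ≈ -1.0728

-1.0728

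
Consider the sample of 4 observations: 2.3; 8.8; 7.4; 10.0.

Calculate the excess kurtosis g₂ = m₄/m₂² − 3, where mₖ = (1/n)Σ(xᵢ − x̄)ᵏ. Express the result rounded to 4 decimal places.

x̄ = 7.1250
Σ(xᵢ − x̄)² = 34.4275 ⇒ m₂ = 8.60688
Σ(xᵢ − x̄)⁴ = 618.1853 ⇒ m₄ = 154.54633
m₂² = 74.07830
g₂ = m₄/m₂² − 3 = 2.08626 − 3 ≈ -0.9137

-0.9137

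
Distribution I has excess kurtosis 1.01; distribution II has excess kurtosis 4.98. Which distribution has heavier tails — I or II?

II

Higher excess kurtosis ⇒ heavier tails relative to the normal distribution.
1.01 vs 4.98: the larger is 4.98, so II has heavier tails.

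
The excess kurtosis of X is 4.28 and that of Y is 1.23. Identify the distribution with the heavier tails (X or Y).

Higher excess kurtosis ⇒ heavier tails relative to the normal distribution.
4.28 vs 1.23: the larger is 4.28, so X has heavier tails.

X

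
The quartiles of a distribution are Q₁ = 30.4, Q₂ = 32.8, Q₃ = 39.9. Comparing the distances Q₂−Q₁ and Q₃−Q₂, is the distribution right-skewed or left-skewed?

right-skewed

Q₂ − Q₁ = 2.4;  Q₃ − Q₂ = 7.1
Q₃ − Q₂ > Q₂ − Q₁ ⇒ the upper half is more spread out ⇒ right-skewed.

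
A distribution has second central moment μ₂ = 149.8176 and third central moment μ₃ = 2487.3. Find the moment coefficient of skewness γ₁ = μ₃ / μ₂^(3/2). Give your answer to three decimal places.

σ = √μ₂ = √149.8176 = 12.24000
σ³ = μ₂^(3/2) = 1833.76742
γ₁ = μ₃/σ³ = 2487.3 / 1833.76742 ≈ 1.356

1.356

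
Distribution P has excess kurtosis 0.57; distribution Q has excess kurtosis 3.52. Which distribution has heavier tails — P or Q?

Higher excess kurtosis ⇒ heavier tails relative to the normal distribution.
0.57 vs 3.52: the larger is 3.52, so Q has heavier tails.

Q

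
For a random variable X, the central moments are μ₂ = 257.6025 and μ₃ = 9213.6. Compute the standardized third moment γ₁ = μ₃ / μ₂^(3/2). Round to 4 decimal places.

σ = √μ₂ = √257.6025 = 16.05000
σ³ = μ₂^(3/2) = 4134.52013
γ₁ = μ₃/σ³ = 9213.6 / 4134.52013 ≈ 2.2285

2.2285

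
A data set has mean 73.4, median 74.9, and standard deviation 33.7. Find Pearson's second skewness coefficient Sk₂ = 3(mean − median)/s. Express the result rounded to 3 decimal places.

Sk₂ = 3(73.4 − 74.9) / 33.7 = 3 × -1.5000 / 33.7
    = -4.5000 / 33.7 ≈ -0.134

-0.134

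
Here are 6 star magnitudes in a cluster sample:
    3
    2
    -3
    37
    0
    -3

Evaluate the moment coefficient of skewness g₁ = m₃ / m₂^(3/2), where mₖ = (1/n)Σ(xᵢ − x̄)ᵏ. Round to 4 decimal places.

x̄ = (3 + 2 - 3 + 37 + 0 - 3) / 6 = 6.0000
deviations (xᵢ − x̄): -3.0000, -4.0000, -9.0000, 31.0000, -6.0000, -9.0000
Σ(xᵢ − x̄)² = 1184.0000 ⇒ m₂ = 1184.0000/6 = 197.33333
Σ(xᵢ − x̄)³ = 28026.0000 ⇒ m₃ = 28026.0000/6 = 4671.00000
m₂^(3/2) = 197.33333^(1.5) = 2772.04757
g₁ = m₃ / m₂^(3/2) = 4671.00000 / 2772.04757 ≈ 1.6850

1.6850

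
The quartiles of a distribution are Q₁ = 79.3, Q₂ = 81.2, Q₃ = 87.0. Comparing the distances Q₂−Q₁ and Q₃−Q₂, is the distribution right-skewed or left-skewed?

right-skewed

Q₂ − Q₁ = 1.9;  Q₃ − Q₂ = 5.8
Q₃ − Q₂ > Q₂ − Q₁ ⇒ the upper half is more spread out ⇒ right-skewed.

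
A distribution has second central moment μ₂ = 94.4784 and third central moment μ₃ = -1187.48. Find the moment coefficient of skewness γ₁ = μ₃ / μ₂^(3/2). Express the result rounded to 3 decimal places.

-1.293

σ = √μ₂ = √94.4784 = 9.72000
σ³ = μ₂^(3/2) = 918.33005
γ₁ = μ₃/σ³ = -1187.48 / 918.33005 ≈ -1.293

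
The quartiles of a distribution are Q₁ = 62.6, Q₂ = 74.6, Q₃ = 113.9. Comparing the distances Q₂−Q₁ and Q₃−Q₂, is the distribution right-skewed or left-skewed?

Q₂ − Q₁ = 12.0;  Q₃ − Q₂ = 39.3
Q₃ − Q₂ > Q₂ − Q₁ ⇒ the upper half is more spread out ⇒ right-skewed.

right-skewed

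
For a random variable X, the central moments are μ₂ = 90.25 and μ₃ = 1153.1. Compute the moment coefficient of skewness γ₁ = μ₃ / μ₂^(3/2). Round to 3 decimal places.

1.345

σ = √μ₂ = √90.25 = 9.50000
σ³ = μ₂^(3/2) = 857.37500
γ₁ = μ₃/σ³ = 1153.1 / 857.37500 ≈ 1.345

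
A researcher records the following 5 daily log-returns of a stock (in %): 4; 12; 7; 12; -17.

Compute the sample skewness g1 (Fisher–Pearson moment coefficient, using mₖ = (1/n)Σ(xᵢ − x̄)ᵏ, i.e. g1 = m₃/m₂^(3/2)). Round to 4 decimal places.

x̄ = (4 + 12 + 7 + 12 - 17) / 5 = 3.6000
deviations (xᵢ − x̄): 0.4000, 8.4000, 3.4000, 8.4000, -20.6000
Σ(xᵢ − x̄)² = 577.2000 ⇒ m₂ = 577.2000/5 = 115.44000
Σ(xᵢ − x̄)³ = -7517.0400 ⇒ m₃ = -7517.0400/5 = -1503.40800
m₂^(3/2) = 115.44000^(1.5) = 1240.32209
g1 = m₃ / m₂^(3/2) = -1503.40800 / 1240.32209 ≈ -1.2121

-1.2121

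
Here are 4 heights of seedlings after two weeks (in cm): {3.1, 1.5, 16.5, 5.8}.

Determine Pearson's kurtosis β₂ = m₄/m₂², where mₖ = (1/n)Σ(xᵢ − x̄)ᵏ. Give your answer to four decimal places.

x̄ = 6.7250
Σ(xᵢ − x̄)² = 136.8475 ⇒ m₂ = 34.21188
Σ(xᵢ − x̄)⁴ = 10048.6542 ⇒ m₄ = 2512.16355
m₂² = 1170.45239
β₂ = m₄/m₂² = 2512.16355 / 1170.45239 ≈ 2.1463

2.1463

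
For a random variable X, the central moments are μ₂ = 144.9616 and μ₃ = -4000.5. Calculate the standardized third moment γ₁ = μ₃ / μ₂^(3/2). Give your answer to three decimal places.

-2.292

σ = √μ₂ = √144.9616 = 12.04000
σ³ = μ₂^(3/2) = 1745.33766
γ₁ = μ₃/σ³ = -4000.5 / 1745.33766 ≈ -2.292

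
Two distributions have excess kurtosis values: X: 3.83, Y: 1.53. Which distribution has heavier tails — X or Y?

X

Higher excess kurtosis ⇒ heavier tails relative to the normal distribution.
3.83 vs 1.53: the larger is 3.83, so X has heavier tails.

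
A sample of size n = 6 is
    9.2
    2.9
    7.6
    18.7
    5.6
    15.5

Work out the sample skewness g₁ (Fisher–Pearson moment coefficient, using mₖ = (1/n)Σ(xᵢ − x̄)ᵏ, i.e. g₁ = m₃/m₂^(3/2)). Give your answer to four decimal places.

0.4118

x̄ = (9.2 + 2.9 + 7.6 + 18.7 + 5.6 + 15.5) / 6 = 9.9167
deviations (xᵢ − x̄): -0.7167, -7.0167, -2.3167, 8.7833, -4.3167, 5.5833
Σ(xᵢ − x̄)² = 182.0683 ⇒ m₂ = 182.0683/6 = 30.34472
Σ(xᵢ − x̄)³ = 412.9676 ⇒ m₃ = 412.9676/6 = 68.82793
m₂^(3/2) = 30.34472^(1.5) = 167.15707
g₁ = m₃ / m₂^(3/2) = 68.82793 / 167.15707 ≈ 0.4118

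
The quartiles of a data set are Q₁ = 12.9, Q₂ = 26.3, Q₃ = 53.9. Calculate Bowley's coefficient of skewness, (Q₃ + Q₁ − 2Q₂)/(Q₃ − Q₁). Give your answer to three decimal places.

numerator: Q₃ + Q₁ − 2Q₂ = 53.9 + 12.9 − 2×26.3 = 14.2000
denominator: Q₃ − Q₁ = 53.9 − 12.9 = 41.0000
Bowley skewness = 14.2000 / 41.0000 ≈ 0.346

0.346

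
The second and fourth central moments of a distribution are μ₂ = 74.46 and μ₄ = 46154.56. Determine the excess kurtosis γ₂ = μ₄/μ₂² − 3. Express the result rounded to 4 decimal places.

5.3247

μ₂² = 74.46² = 5544.29160
μ₄/μ₂² = 46154.56 / 5544.29160 = 8.32470
γ₂ = 8.32470 − 3 ≈ 5.3247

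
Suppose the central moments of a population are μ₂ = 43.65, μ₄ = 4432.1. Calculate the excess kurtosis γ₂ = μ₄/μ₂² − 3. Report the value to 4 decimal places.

μ₂² = 43.65² = 1905.32250
μ₄/μ₂² = 4432.1 / 1905.32250 = 2.32617
γ₂ = 2.32617 − 3 ≈ -0.6738

-0.6738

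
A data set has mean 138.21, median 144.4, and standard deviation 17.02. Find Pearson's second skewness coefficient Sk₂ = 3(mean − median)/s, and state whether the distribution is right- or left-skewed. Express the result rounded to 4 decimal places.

-1.0911, left-skewed

Sk₂ = 3(138.21 − 144.4) / 17.02 = 3 × -6.1900 / 17.02
    = -18.5700 / 17.02 ≈ -1.0911
Sk₂ < 0 ⇒ mean < median ⇒ left-skewed (negative skew).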